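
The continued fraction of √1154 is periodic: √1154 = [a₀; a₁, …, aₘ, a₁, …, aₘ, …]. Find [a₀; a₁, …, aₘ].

a₀ = ⌊√1154⌋ = 33.
With m₀=0, d₀=1 and mₖ₊₁ = dₖaₖ − mₖ, dₖ₊₁ = (n − mₖ₊₁²)/dₖ, aₖ₊₁ = ⌊(a₀+mₖ₊₁)/dₖ₊₁⌋:
  k=1: m=33, d=65, a=1
  k=2: m=32, d=2, a=32
  k=3: m=32, d=65, a=1
  k=4: m=33, d=1, a=66
d=1 and a=2a₀=66 at k=4, so the next step gives (m, d) = (33, 65) again — its k=1 value — and the period has length 4.

[33; 1, 32, 1, 66]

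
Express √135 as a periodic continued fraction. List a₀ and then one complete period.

[11; 1, 1, 1, 1, 1, 1, 1, 22]

a₀ = ⌊√135⌋ = 11.
With m₀=0, d₀=1 and mₖ₊₁ = dₖaₖ − mₖ, dₖ₊₁ = (n − mₖ₊₁²)/dₖ, aₖ₊₁ = ⌊(a₀+mₖ₊₁)/dₖ₊₁⌋:
  k=1: m=11, d=14, a=1
  k=2: m=3, d=9, a=1
  k=3: m=6, d=11, a=1
  k=4: m=5, d=10, a=1
  k=5: m=5, d=11, a=1
  k=6: m=6, d=9, a=1
  k=7: m=3, d=14, a=1
  k=8: m=11, d=1, a=22
d=1 and a=2a₀=22 at k=8, so the next step gives (m, d) = (11, 14) again — its k=1 value — and the period has length 8.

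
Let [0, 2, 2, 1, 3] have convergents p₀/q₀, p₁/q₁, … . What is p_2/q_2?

Using pₖ = aₖpₖ₋₁ + pₖ₋₂, qₖ = aₖqₖ₋₁ + qₖ₋₂ (with p₋₁=1, p₋₂=0, q₋₁=0, q₋₂=1):
  k=0: a=0, p=0, q=1
  k=1: a=2, p=1, q=2
  k=2: a=2, p=2, q=5

2/5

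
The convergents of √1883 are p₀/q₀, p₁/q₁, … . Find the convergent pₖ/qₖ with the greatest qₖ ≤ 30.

√1883 = [43; 2, 1, 1, 5, 1, 1, 2, 86, …] (period length 8).
Convergents:
  p_0/q_0 = 43/1
  p_1/q_1 = 87/2
  p_2/q_2 = 130/3
  p_3/q_3 = 217/5
  p_4/q_4 = 1215/28
  p_5/q_5 = 1432/33
q_4 = 28 ≤ 30 < 33 = q_5, so the answer is 1215/28.

1215/28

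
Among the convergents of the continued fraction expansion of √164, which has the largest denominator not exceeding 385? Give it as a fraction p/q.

2049/160

√164 = [12; 1, 4, 6, 4, 1, 24, …] (period length 6).
Convergents:
  p_0/q_0 = 12/1
  p_1/q_1 = 13/1
  p_2/q_2 = 64/5
  p_3/q_3 = 397/31
  p_4/q_4 = 1652/129
  p_5/q_5 = 2049/160
  p_6/q_6 = 50828/3969
q_5 = 160 ≤ 385 < 3969 = q_6, so the answer is 2049/160.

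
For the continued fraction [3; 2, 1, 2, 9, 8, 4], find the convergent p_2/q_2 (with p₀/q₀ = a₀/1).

Using pₖ = aₖpₖ₋₁ + pₖ₋₂, qₖ = aₖqₖ₋₁ + qₖ₋₂ (with p₋₁=1, p₋₂=0, q₋₁=0, q₋₂=1):
  k=0: a=3, p=3, q=1
  k=1: a=2, p=7, q=2
  k=2: a=1, p=10, q=3

10/3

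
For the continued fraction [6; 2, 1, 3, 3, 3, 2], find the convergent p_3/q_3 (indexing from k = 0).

70/11

Using pₖ = aₖpₖ₋₁ + pₖ₋₂, qₖ = aₖqₖ₋₁ + qₖ₋₂ (with p₋₁=1, p₋₂=0, q₋₁=0, q₋₂=1):
  k=0: a=6, p=6, q=1
  k=1: a=2, p=13, q=2
  k=2: a=1, p=19, q=3
  k=3: a=3, p=70, q=11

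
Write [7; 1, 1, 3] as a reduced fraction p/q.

Fold from the inside: start with 3/1.
  1 + 1/3 = 4/3
  1 + 3/4 = 7/4
  7 + 4/7 = 53/7

53/7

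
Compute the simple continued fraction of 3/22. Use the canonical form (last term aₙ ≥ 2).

3 = 0*22 + 3
22 = 7*3 + 1
3 = 3*1 + 0  (stop)
So 3/22 = [0; 7, 3].

[0; 7, 3]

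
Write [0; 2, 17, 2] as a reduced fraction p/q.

35/72

Fold from the inside: start with 2/1.
  17 + 1/2 = 35/2
  2 + 2/35 = 72/35
  0 + 35/72 = 35/72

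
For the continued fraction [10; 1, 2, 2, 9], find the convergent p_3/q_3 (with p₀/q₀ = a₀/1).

Using pₖ = aₖpₖ₋₁ + pₖ₋₂, qₖ = aₖqₖ₋₁ + qₖ₋₂ (with p₋₁=1, p₋₂=0, q₋₁=0, q₋₂=1):
  k=0: a=10, p=10, q=1
  k=1: a=1, p=11, q=1
  k=2: a=2, p=32, q=3
  k=3: a=2, p=75, q=7

75/7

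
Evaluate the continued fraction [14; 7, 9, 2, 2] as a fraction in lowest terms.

4723/334

Using pₖ = aₖpₖ₋₁ + pₖ₋₂ and qₖ = aₖqₖ₋₁ + qₖ₋₂:
  k=0: a=14, p=14, q=1
  k=1: a=7, p=99, q=7
  k=2: a=9, p=905, q=64
  k=3: a=2, p=1909, q=135
  k=4: a=2, p=4723, q=334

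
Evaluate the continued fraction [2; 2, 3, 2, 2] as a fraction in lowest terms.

95/39

Fold from the inside: start with 2/1.
  2 + 1/2 = 5/2
  3 + 2/5 = 17/5
  2 + 5/17 = 39/17
  2 + 17/39 = 95/39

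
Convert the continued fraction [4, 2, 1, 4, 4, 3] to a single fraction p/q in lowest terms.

Using pₖ = aₖpₖ₋₁ + pₖ₋₂ and qₖ = aₖqₖ₋₁ + qₖ₋₂:
  k=0: a=4, p=4, q=1
  k=1: a=2, p=9, q=2
  k=2: a=1, p=13, q=3
  k=3: a=4, p=61, q=14
  k=4: a=4, p=257, q=59
  k=5: a=3, p=832, q=191

832/191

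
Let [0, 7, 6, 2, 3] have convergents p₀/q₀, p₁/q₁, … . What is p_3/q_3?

13/93

Using pₖ = aₖpₖ₋₁ + pₖ₋₂, qₖ = aₖqₖ₋₁ + qₖ₋₂ (with p₋₁=1, p₋₂=0, q₋₁=0, q₋₂=1):
  k=0: a=0, p=0, q=1
  k=1: a=7, p=1, q=7
  k=2: a=6, p=6, q=43
  k=3: a=2, p=13, q=93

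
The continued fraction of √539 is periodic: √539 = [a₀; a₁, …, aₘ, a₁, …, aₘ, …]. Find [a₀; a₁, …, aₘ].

[23; 4, 1, 1, 1, 1, 1, 4, 46]

a₀ = ⌊√539⌋ = 23.
With m₀=0, d₀=1 and mₖ₊₁ = dₖaₖ − mₖ, dₖ₊₁ = (n − mₖ₊₁²)/dₖ, aₖ₊₁ = ⌊(a₀+mₖ₊₁)/dₖ₊₁⌋:
  k=1: m=23, d=10, a=4
  k=2: m=17, d=25, a=1
  k=3: m=8, d=19, a=1
  k=4: m=11, d=22, a=1
  k=5: m=11, d=19, a=1
  k=6: m=8, d=25, a=1
  k=7: m=17, d=10, a=4
  k=8: m=23, d=1, a=46
d=1 and a=2a₀=46 at k=8, so the next step gives (m, d) = (23, 10) again — its k=1 value — and the period has length 8.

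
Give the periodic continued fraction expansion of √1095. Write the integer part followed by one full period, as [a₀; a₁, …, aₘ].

[33; 11, 66]

a₀ = ⌊√1095⌋ = 33.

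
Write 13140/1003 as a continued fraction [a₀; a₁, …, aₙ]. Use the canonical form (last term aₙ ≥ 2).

[13; 9, 1, 13, 2, 3]

13140 = 13·1003 + 101
1003 = 9·101 + 94
101 = 1·94 + 7
94 = 13·7 + 3
7 = 2·3 + 1
3 = 3·1 + 0  (stop)
So 13140/1003 = [13; 9, 1, 13, 2, 3].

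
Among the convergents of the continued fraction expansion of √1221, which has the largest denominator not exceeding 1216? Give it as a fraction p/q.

√1221 = [34; 1, 16, 2, 16, 1, 68, …] (period length 6).
Convergents:
  p_0/q_0 = 34/1
  p_1/q_1 = 35/1
  p_2/q_2 = 594/17
  p_3/q_3 = 1223/35
  p_4/q_4 = 20162/577
  p_5/q_5 = 21385/612
  p_6/q_6 = 1474342/42193
q_5 = 612 ≤ 1216 < 42193 = q_6, so the answer is 21385/612.

21385/612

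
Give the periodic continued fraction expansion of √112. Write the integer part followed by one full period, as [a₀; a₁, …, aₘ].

a₀ = ⌊√112⌋ = 10.
With m₀=0, d₀=1 and mₖ₊₁ = dₖaₖ − mₖ, dₖ₊₁ = (n − mₖ₊₁²)/dₖ, aₖ₊₁ = ⌊(a₀+mₖ₊₁)/dₖ₊₁⌋:
  k=1: m=10, d=12, a=1
  k=2: m=2, d=9, a=1
  k=3: m=7, d=7, a=2
  k=4: m=7, d=9, a=1
  k=5: m=2, d=12, a=1
  k=6: m=10, d=1, a=20
d=1 and a=2a₀=20 at k=6, so the next step gives (m, d) = (10, 12) again — its k=1 value — and the period has length 6.

[10; 1, 1, 2, 1, 1, 20]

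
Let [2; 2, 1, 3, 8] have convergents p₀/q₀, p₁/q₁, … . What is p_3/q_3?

Using pₖ = aₖpₖ₋₁ + pₖ₋₂, qₖ = aₖqₖ₋₁ + qₖ₋₂ (with p₋₁=1, p₋₂=0, q₋₁=0, q₋₂=1):
  k=0: a=2, p=2, q=1
  k=1: a=2, p=5, q=2
  k=2: a=1, p=7, q=3
  k=3: a=3, p=26, q=11

26/11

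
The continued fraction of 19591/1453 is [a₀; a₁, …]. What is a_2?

14

19591 = 13·1453 + 702   →  a_0 = 13
1453 = 2·702 + 49   →  a_1 = 2
702 = 14·49 + 16   →  a_2 = 14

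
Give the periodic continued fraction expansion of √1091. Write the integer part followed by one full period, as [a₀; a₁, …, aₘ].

[33; 33, 66]

a₀ = ⌊√1091⌋ = 33.
With m₀=0, d₀=1 and mₖ₊₁ = dₖaₖ − mₖ, dₖ₊₁ = (n − mₖ₊₁²)/dₖ, aₖ₊₁ = ⌊(a₀+mₖ₊₁)/dₖ₊₁⌋:
  k=1: m=33, d=2, a=33
  k=2: m=33, d=1, a=66
d=1 and a=2a₀=66 at k=2, so the next step gives (m, d) = (33, 2) again — its k=1 value — and the period has length 2.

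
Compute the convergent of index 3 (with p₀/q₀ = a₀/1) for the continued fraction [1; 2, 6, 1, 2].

22/15

Using pₖ = aₖpₖ₋₁ + pₖ₋₂, qₖ = aₖqₖ₋₁ + qₖ₋₂ (with p₋₁=1, p₋₂=0, q₋₁=0, q₋₂=1):
  k=0: a=1, p=1, q=1
  k=1: a=2, p=3, q=2
  k=2: a=6, p=19, q=13
  k=3: a=1, p=22, q=15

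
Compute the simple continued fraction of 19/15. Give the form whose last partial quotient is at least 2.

[1; 3, 1, 3]

19 = 1*15 + 4
15 = 3*4 + 3
4 = 1*3 + 1
3 = 3*1 + 0  (stop)
So 19/15 = [1; 3, 1, 3].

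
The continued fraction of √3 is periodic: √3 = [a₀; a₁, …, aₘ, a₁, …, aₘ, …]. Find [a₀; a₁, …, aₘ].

[1; 1, 2]

a₀ = ⌊√3⌋ = 1.
With m₀=0, d₀=1 and mₖ₊₁ = dₖaₖ − mₖ, dₖ₊₁ = (n − mₖ₊₁²)/dₖ, aₖ₊₁ = ⌊(a₀+mₖ₊₁)/dₖ₊₁⌋:
  k=1: m=1, d=2, a=1
  k=2: m=1, d=1, a=2
d=1 and a=2a₀=2 at k=2, so the next step gives (m, d) = (1, 2) again — its k=1 value — and the period has length 2.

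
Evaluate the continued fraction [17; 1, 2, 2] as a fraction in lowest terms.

124/7

Using pₖ = aₖpₖ₋₁ + pₖ₋₂ and qₖ = aₖqₖ₋₁ + qₖ₋₂:
  k=0: a=17, p=17, q=1
  k=1: a=1, p=18, q=1
  k=2: a=2, p=53, q=3
  k=3: a=2, p=124, q=7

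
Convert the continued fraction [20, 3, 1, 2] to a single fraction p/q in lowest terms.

223/11

Using pₖ = aₖpₖ₋₁ + pₖ₋₂ and qₖ = aₖqₖ₋₁ + qₖ₋₂:
  k=0: a=20, p=20, q=1
  k=1: a=3, p=61, q=3
  k=2: a=1, p=81, q=4
  k=3: a=2, p=223, q=11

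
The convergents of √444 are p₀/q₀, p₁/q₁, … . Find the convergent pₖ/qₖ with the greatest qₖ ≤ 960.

12411/589

√444 = [21; 14, 42, …] (period length 2).
Convergents:
  p_0/q_0 = 21/1
  p_1/q_1 = 295/14
  p_2/q_2 = 12411/589
  p_3/q_3 = 174049/8260
q_2 = 589 ≤ 960 < 8260 = q_3, so the answer is 12411/589.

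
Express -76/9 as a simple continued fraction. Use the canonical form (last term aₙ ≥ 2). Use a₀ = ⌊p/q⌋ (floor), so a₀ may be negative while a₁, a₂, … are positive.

-76 = -9·9 + 5
9 = 1·5 + 4
5 = 1·4 + 1
4 = 4·1 + 0  (stop)
So -76/9 = [-9; 1, 1, 4].

[-9; 1, 1, 4]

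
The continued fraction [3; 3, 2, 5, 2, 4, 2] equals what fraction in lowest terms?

Using pₖ = aₖpₖ₋₁ + pₖ₋₂ and qₖ = aₖqₖ₋₁ + qₖ₋₂:
  k=0: a=3, p=3, q=1
  k=1: a=3, p=10, q=3
  k=2: a=2, p=23, q=7
  k=3: a=5, p=125, q=38
  k=4: a=2, p=273, q=83
  k=5: a=4, p=1217, q=370
  k=6: a=2, p=2707, q=823

2707/823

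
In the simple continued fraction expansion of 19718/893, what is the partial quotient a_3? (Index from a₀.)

19718 = 22·893 + 72   →  a_0 = 22
893 = 12·72 + 29   →  a_1 = 12
72 = 2·29 + 14   →  a_2 = 2
29 = 2·14 + 1   →  a_3 = 2

2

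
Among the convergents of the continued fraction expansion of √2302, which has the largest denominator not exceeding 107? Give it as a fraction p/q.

2303/48

√2302 = [47; 1, 46, 1, 94, …] (period length 4).
Convergents:
  p_0/q_0 = 47/1
  p_1/q_1 = 48/1
  p_2/q_2 = 2255/47
  p_3/q_3 = 2303/48
  p_4/q_4 = 218737/4559
q_3 = 48 ≤ 107 < 4559 = q_4, so the answer is 2303/48.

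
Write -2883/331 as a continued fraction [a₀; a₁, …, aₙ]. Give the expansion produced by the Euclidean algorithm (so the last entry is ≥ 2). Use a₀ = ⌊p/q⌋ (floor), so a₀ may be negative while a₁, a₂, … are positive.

-2883 = -9·331 + 96
331 = 3·96 + 43
96 = 2·43 + 10
43 = 4·10 + 3
10 = 3·3 + 1
3 = 3·1 + 0  (stop)
So -2883/331 = [-9; 3, 2, 4, 3, 3].

[-9; 3, 2, 4, 3, 3]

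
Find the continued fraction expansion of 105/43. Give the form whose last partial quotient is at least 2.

105 = 2×43 + 19
43 = 2×19 + 5
19 = 3×5 + 4
5 = 1×4 + 1
4 = 4×1 + 0  (stop)
So 105/43 = [2; 2, 3, 1, 4].

[2; 2, 3, 1, 4]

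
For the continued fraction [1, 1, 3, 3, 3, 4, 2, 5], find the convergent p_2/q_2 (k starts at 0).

Using pₖ = aₖpₖ₋₁ + pₖ₋₂, qₖ = aₖqₖ₋₁ + qₖ₋₂ (with p₋₁=1, p₋₂=0, q₋₁=0, q₋₂=1):
  k=0: a=1, p=1, q=1
  k=1: a=1, p=2, q=1
  k=2: a=3, p=7, q=4

7/4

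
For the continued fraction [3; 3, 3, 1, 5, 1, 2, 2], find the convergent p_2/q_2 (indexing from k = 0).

Using pₖ = aₖpₖ₋₁ + pₖ₋₂, qₖ = aₖqₖ₋₁ + qₖ₋₂ (with p₋₁=1, p₋₂=0, q₋₁=0, q₋₂=1):
  k=0: a=3, p=3, q=1
  k=1: a=3, p=10, q=3
  k=2: a=3, p=33, q=10

33/10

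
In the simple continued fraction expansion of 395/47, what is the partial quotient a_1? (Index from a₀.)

2

395 = 8·47 + 19   →  a_0 = 8
47 = 2·19 + 9   →  a_1 = 2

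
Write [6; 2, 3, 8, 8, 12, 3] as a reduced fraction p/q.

Using pₖ = aₖpₖ₋₁ + pₖ₋₂ and qₖ = aₖqₖ₋₁ + qₖ₋₂:
  k=0: a=6, p=6, q=1
  k=1: a=2, p=13, q=2
  k=2: a=3, p=45, q=7
  k=3: a=8, p=373, q=58
  k=4: a=8, p=3029, q=471
  k=5: a=12, p=36721, q=5710
  k=6: a=3, p=113192, q=17601

113192/17601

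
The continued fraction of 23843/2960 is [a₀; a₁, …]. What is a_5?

2

23843 = 8·2960 + 163   →  a_0 = 8
2960 = 18·163 + 26   →  a_1 = 18
163 = 6·26 + 7   →  a_2 = 6
26 = 3·7 + 5   →  a_3 = 3
7 = 1·5 + 2   →  a_4 = 1
5 = 2·2 + 1   →  a_5 = 2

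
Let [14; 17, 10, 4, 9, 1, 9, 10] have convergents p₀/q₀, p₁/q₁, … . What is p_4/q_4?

91099/6480

Using pₖ = aₖpₖ₋₁ + pₖ₋₂, qₖ = aₖqₖ₋₁ + qₖ₋₂ (with p₋₁=1, p₋₂=0, q₋₁=0, q₋₂=1):
  k=0: a=14, p=14, q=1
  k=1: a=17, p=239, q=17
  k=2: a=10, p=2404, q=171
  k=3: a=4, p=9855, q=701
  k=4: a=9, p=91099, q=6480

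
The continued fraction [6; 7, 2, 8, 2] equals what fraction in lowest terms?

1650/269

Using pₖ = aₖpₖ₋₁ + pₖ₋₂ and qₖ = aₖqₖ₋₁ + qₖ₋₂:
  k=0: a=6, p=6, q=1
  k=1: a=7, p=43, q=7
  k=2: a=2, p=92, q=15
  k=3: a=8, p=779, q=127
  k=4: a=2, p=1650, q=269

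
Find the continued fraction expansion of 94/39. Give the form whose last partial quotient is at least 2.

94 = 2·39 + 16
39 = 2·16 + 7
16 = 2·7 + 2
7 = 3·2 + 1
2 = 2·1 + 0  (stop)
So 94/39 = [2; 2, 2, 3, 2].

[2; 2, 2, 3, 2]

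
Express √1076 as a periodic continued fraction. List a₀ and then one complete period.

[32; 1, 4, 16, 4, 1, 64]

a₀ = ⌊√1076⌋ = 32.
With m₀=0, d₀=1 and mₖ₊₁ = dₖaₖ − mₖ, dₖ₊₁ = (n − mₖ₊₁²)/dₖ, aₖ₊₁ = ⌊(a₀+mₖ₊₁)/dₖ₊₁⌋:
  k=1: m=32, d=52, a=1
  k=2: m=20, d=13, a=4
  k=3: m=32, d=4, a=16
  k=4: m=32, d=13, a=4
  k=5: m=20, d=52, a=1
  k=6: m=32, d=1, a=64
d=1 and a=2a₀=64 at k=6, so the next step gives (m, d) = (32, 52) again — its k=1 value — and the period has length 6.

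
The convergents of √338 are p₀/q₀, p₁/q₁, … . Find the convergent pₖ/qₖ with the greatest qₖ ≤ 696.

8696/473

√338 = [18; 2, 1, 1, 2, 36, …] (period length 5).
Convergents:
  p_0/q_0 = 18/1
  p_1/q_1 = 37/2
  p_2/q_2 = 55/3
  p_3/q_3 = 92/5
  p_4/q_4 = 239/13
  p_5/q_5 = 8696/473
  p_6/q_6 = 17631/959
q_5 = 473 ≤ 696 < 959 = q_6, so the answer is 8696/473.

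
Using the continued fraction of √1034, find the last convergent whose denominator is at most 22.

418/13

√1034 = [32; 6, 2, 2, 2, 6, 64, …] (period length 6).
Convergents:
  p_0/q_0 = 32/1
  p_1/q_1 = 193/6
  p_2/q_2 = 418/13
  p_3/q_3 = 1029/32
q_2 = 13 ≤ 22 < 32 = q_3, so the answer is 418/13.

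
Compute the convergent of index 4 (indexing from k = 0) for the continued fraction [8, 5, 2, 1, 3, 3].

Using pₖ = aₖpₖ₋₁ + pₖ₋₂, qₖ = aₖqₖ₋₁ + qₖ₋₂ (with p₋₁=1, p₋₂=0, q₋₁=0, q₋₂=1):
  k=0: a=8, p=8, q=1
  k=1: a=5, p=41, q=5
  k=2: a=2, p=90, q=11
  k=3: a=1, p=131, q=16
  k=4: a=3, p=483, q=59

483/59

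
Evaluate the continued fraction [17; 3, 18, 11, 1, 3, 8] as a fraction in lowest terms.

Fold from the inside: start with 8/1.
  3 + 1/8 = 25/8
  1 + 8/25 = 33/25
  11 + 25/33 = 388/33
  18 + 33/388 = 7017/388
  3 + 388/7017 = 21439/7017
  17 + 7017/21439 = 371480/21439

371480/21439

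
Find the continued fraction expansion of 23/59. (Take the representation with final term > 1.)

23 = 0×59 + 23
59 = 2×23 + 13
23 = 1×13 + 10
13 = 1×10 + 3
10 = 3×3 + 1
3 = 3×1 + 0  (stop)
So 23/59 = [0; 2, 1, 1, 3, 3].

[0; 2, 1, 1, 3, 3]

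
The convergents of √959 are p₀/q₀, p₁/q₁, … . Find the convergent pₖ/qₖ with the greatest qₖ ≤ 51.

960/31

√959 = [30; 1, 29, 1, 60, …] (period length 4).
Convergents:
  p_0/q_0 = 30/1
  p_1/q_1 = 31/1
  p_2/q_2 = 929/30
  p_3/q_3 = 960/31
  p_4/q_4 = 58529/1890
q_3 = 31 ≤ 51 < 1890 = q_4, so the answer is 960/31.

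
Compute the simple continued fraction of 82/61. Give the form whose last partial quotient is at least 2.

[1; 2, 1, 9, 2]

82 = 1·61 + 21
61 = 2·21 + 19
21 = 1·19 + 2
19 = 9·2 + 1
2 = 2·1 + 0  (stop)
So 82/61 = [1; 2, 1, 9, 2].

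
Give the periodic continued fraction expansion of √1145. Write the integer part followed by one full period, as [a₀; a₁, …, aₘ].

a₀ = ⌊√1145⌋ = 33.
With m₀=0, d₀=1 and mₖ₊₁ = dₖaₖ − mₖ, dₖ₊₁ = (n − mₖ₊₁²)/dₖ, aₖ₊₁ = ⌊(a₀+mₖ₊₁)/dₖ₊₁⌋:
  k=1: m=33, d=56, a=1
  k=2: m=23, d=11, a=5
  k=3: m=32, d=11, a=5
  k=4: m=23, d=56, a=1
  k=5: m=33, d=1, a=66
d=1 and a=2a₀=66 at k=5, so the next step gives (m, d) = (33, 56) again — its k=1 value — and the period has length 5.

[33; 1, 5, 5, 1, 66]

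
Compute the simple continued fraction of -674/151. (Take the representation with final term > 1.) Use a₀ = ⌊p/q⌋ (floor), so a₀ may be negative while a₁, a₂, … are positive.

-674 = -5*151 + 81
151 = 1*81 + 70
81 = 1*70 + 11
70 = 6*11 + 4
11 = 2*4 + 3
4 = 1*3 + 1
3 = 3*1 + 0  (stop)
So -674/151 = [-5; 1, 1, 6, 2, 1, 3].

[-5; 1, 1, 6, 2, 1, 3]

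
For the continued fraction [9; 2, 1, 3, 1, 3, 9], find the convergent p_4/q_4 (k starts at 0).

131/14

Using pₖ = aₖpₖ₋₁ + pₖ₋₂, qₖ = aₖqₖ₋₁ + qₖ₋₂ (with p₋₁=1, p₋₂=0, q₋₁=0, q₋₂=1):
  k=0: a=9, p=9, q=1
  k=1: a=2, p=19, q=2
  k=2: a=1, p=28, q=3
  k=3: a=3, p=103, q=11
  k=4: a=1, p=131, q=14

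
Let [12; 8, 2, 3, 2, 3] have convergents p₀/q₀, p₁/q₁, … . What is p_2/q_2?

Using pₖ = aₖpₖ₋₁ + pₖ₋₂, qₖ = aₖqₖ₋₁ + qₖ₋₂ (with p₋₁=1, p₋₂=0, q₋₁=0, q₋₂=1):
  k=0: a=12, p=12, q=1
  k=1: a=8, p=97, q=8
  k=2: a=2, p=206, q=17

206/17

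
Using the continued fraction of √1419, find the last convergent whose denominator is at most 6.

113/3

√1419 = [37; 1, 2, 37, 2, 1, 74, …] (period length 6).
Convergents:
  p_0/q_0 = 37/1
  p_1/q_1 = 38/1
  p_2/q_2 = 113/3
  p_3/q_3 = 4219/112
q_2 = 3 ≤ 6 < 112 = q_3, so the answer is 113/3.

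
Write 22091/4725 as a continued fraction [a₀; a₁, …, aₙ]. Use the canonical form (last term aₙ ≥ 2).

22091 = 4×4725 + 3191
4725 = 1×3191 + 1534
3191 = 2×1534 + 123
1534 = 12×123 + 58
123 = 2×58 + 7
58 = 8×7 + 2
7 = 3×2 + 1
2 = 2×1 + 0  (stop)
So 22091/4725 = [4; 1, 2, 12, 2, 8, 3, 2].

[4; 1, 2, 12, 2, 8, 3, 2]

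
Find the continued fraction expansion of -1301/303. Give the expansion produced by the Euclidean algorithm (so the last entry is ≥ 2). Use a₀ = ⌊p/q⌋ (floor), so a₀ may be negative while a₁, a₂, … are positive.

-1301 = -5*303 + 214
303 = 1*214 + 89
214 = 2*89 + 36
89 = 2*36 + 17
36 = 2*17 + 2
17 = 8*2 + 1
2 = 2*1 + 0  (stop)
So -1301/303 = [-5; 1, 2, 2, 2, 8, 2].

[-5; 1, 2, 2, 2, 8, 2]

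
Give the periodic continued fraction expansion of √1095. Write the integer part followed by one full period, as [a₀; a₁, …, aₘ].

[33; 11, 66]

a₀ = ⌊√1095⌋ = 33.
With m₀=0, d₀=1 and mₖ₊₁ = dₖaₖ − mₖ, dₖ₊₁ = (n − mₖ₊₁²)/dₖ, aₖ₊₁ = ⌊(a₀+mₖ₊₁)/dₖ₊₁⌋:
  k=1: m=33, d=6, a=11
  k=2: m=33, d=1, a=66
d=1 and a=2a₀=66 at k=2, so the next step gives (m, d) = (33, 6) again — its k=1 value — and the period has length 2.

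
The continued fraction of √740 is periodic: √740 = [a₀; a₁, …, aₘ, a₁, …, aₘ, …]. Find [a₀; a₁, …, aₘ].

[27; 4, 1, 12, 1, 4, 54]

a₀ = ⌊√740⌋ = 27.
With m₀=0, d₀=1 and mₖ₊₁ = dₖaₖ − mₖ, dₖ₊₁ = (n − mₖ₊₁²)/dₖ, aₖ₊₁ = ⌊(a₀+mₖ₊₁)/dₖ₊₁⌋:
  k=1: m=27, d=11, a=4
  k=2: m=17, d=41, a=1
  k=3: m=24, d=4, a=12
  k=4: m=24, d=41, a=1
  k=5: m=17, d=11, a=4
  k=6: m=27, d=1, a=54
d=1 and a=2a₀=54 at k=6, so the next step gives (m, d) = (27, 11) again — its k=1 value — and the period has length 6.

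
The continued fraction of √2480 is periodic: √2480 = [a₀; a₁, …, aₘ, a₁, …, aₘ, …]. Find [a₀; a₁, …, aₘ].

a₀ = ⌊√2480⌋ = 49.
With m₀=0, d₀=1 and mₖ₊₁ = dₖaₖ − mₖ, dₖ₊₁ = (n − mₖ₊₁²)/dₖ, aₖ₊₁ = ⌊(a₀+mₖ₊₁)/dₖ₊₁⌋:
  k=1: m=49, d=79, a=1
  k=2: m=30, d=20, a=3
  k=3: m=30, d=79, a=1
  k=4: m=49, d=1, a=98
d=1 and a=2a₀=98 at k=4, so the next step gives (m, d) = (49, 79) again — its k=1 value — and the period has length 4.

[49; 1, 3, 1, 98]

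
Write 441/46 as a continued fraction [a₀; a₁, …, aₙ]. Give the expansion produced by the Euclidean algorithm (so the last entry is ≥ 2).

[9; 1, 1, 2, 2, 1, 2]

441 = 9×46 + 27
46 = 1×27 + 19
27 = 1×19 + 8
19 = 2×8 + 3
8 = 2×3 + 2
3 = 1×2 + 1
2 = 2×1 + 0  (stop)
So 441/46 = [9; 1, 1, 2, 2, 1, 2].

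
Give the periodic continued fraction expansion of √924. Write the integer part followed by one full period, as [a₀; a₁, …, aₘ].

[30; 2, 1, 1, 14, 1, 1, 2, 60]

a₀ = ⌊√924⌋ = 30.
With m₀=0, d₀=1 and mₖ₊₁ = dₖaₖ − mₖ, dₖ₊₁ = (n − mₖ₊₁²)/dₖ, aₖ₊₁ = ⌊(a₀+mₖ₊₁)/dₖ₊₁⌋:
  k=1: m=30, d=24, a=2
  k=2: m=18, d=25, a=1
  k=3: m=7, d=35, a=1
  k=4: m=28, d=4, a=14
  k=5: m=28, d=35, a=1
  k=6: m=7, d=25, a=1
  k=7: m=18, d=24, a=2
  k=8: m=30, d=1, a=60
d=1 and a=2a₀=60 at k=8, so the next step gives (m, d) = (30, 24) again — its k=1 value — and the period has length 8.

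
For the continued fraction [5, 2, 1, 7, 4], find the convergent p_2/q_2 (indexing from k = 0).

Using pₖ = aₖpₖ₋₁ + pₖ₋₂, qₖ = aₖqₖ₋₁ + qₖ₋₂ (with p₋₁=1, p₋₂=0, q₋₁=0, q₋₂=1):
  k=0: a=5, p=5, q=1
  k=1: a=2, p=11, q=2
  k=2: a=1, p=16, q=3

16/3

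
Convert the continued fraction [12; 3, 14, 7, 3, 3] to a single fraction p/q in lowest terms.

39060/3169

Using pₖ = aₖpₖ₋₁ + pₖ₋₂ and qₖ = aₖqₖ₋₁ + qₖ₋₂:
  k=0: a=12, p=12, q=1
  k=1: a=3, p=37, q=3
  k=2: a=14, p=530, q=43
  k=3: a=7, p=3747, q=304
  k=4: a=3, p=11771, q=955
  k=5: a=3, p=39060, q=3169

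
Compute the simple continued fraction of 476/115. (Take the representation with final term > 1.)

[4; 7, 5, 3]

476 = 4·115 + 16
115 = 7·16 + 3
16 = 5·3 + 1
3 = 3·1 + 0  (stop)
So 476/115 = [4; 7, 5, 3].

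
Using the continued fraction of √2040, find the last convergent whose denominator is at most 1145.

√2040 = [45; 6, 90, …] (period length 2).
Convergents:
  p_0/q_0 = 45/1
  p_1/q_1 = 271/6
  p_2/q_2 = 24435/541
  p_3/q_3 = 146881/3252
q_2 = 541 ≤ 1145 < 3252 = q_3, so the answer is 24435/541.

24435/541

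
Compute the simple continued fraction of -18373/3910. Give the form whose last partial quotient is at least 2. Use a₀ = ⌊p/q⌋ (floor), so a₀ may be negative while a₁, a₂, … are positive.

[-5; 3, 3, 9, 2, 9, 2]

-18373 = -5*3910 + 1177
3910 = 3*1177 + 379
1177 = 3*379 + 40
379 = 9*40 + 19
40 = 2*19 + 2
19 = 9*2 + 1
2 = 2*1 + 0  (stop)
So -18373/3910 = [-5; 3, 3, 9, 2, 9, 2].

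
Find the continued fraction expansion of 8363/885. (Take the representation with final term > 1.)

8363 = 9·885 + 398
885 = 2·398 + 89
398 = 4·89 + 42
89 = 2·42 + 5
42 = 8·5 + 2
5 = 2·2 + 1
2 = 2·1 + 0  (stop)
So 8363/885 = [9; 2, 4, 2, 8, 2, 2].

[9; 2, 4, 2, 8, 2, 2]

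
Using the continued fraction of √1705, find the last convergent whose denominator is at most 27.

991/24

√1705 = [41; 3, 2, 3, 82, …] (period length 4).
Convergents:
  p_0/q_0 = 41/1
  p_1/q_1 = 124/3
  p_2/q_2 = 289/7
  p_3/q_3 = 991/24
  p_4/q_4 = 81551/1975
q_3 = 24 ≤ 27 < 1975 = q_4, so the answer is 991/24.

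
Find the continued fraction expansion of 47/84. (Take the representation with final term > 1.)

[0; 1, 1, 3, 1, 2, 3]

47 = 0*84 + 47
84 = 1*47 + 37
47 = 1*37 + 10
37 = 3*10 + 7
10 = 1*7 + 3
7 = 2*3 + 1
3 = 3*1 + 0  (stop)
So 47/84 = [0; 1, 1, 3, 1, 2, 3].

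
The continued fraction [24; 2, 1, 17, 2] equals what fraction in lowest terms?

2653/109

Using pₖ = aₖpₖ₋₁ + pₖ₋₂ and qₖ = aₖqₖ₋₁ + qₖ₋₂:
  k=0: a=24, p=24, q=1
  k=1: a=2, p=49, q=2
  k=2: a=1, p=73, q=3
  k=3: a=17, p=1290, q=53
  k=4: a=2, p=2653, q=109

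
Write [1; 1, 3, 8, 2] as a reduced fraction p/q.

Fold from the inside: start with 2/1.
  8 + 1/2 = 17/2
  3 + 2/17 = 53/17
  1 + 17/53 = 70/53
  1 + 53/70 = 123/70

123/70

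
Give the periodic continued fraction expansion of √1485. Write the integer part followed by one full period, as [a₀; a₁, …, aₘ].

a₀ = ⌊√1485⌋ = 38.
With m₀=0, d₀=1 and mₖ₊₁ = dₖaₖ − mₖ, dₖ₊₁ = (n − mₖ₊₁²)/dₖ, aₖ₊₁ = ⌊(a₀+mₖ₊₁)/dₖ₊₁⌋:
  k=1: m=38, d=41, a=1
  k=2: m=3, d=36, a=1
  k=3: m=33, d=11, a=6
  k=4: m=33, d=36, a=1
  k=5: m=3, d=41, a=1
  k=6: m=38, d=1, a=76
d=1 and a=2a₀=76 at k=6, so the next step gives (m, d) = (38, 41) again — its k=1 value — and the period has length 6.

[38; 1, 1, 6, 1, 1, 76]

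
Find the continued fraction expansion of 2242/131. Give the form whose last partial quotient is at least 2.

[17; 8, 1, 2, 1, 3]

2242 = 17*131 + 15
131 = 8*15 + 11
15 = 1*11 + 4
11 = 2*4 + 3
4 = 1*3 + 1
3 = 3*1 + 0  (stop)
So 2242/131 = [17; 8, 1, 2, 1, 3].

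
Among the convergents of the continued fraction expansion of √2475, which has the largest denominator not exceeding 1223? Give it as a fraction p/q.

√2475 = [49; 1, 2, 1, 98, …] (period length 4).
Convergents:
  p_0/q_0 = 49/1
  p_1/q_1 = 50/1
  p_2/q_2 = 149/3
  p_3/q_3 = 199/4
  p_4/q_4 = 19651/395
  p_5/q_5 = 19850/399
  p_6/q_6 = 59351/1193
  p_7/q_7 = 79201/1592
q_6 = 1193 ≤ 1223 < 1592 = q_7, so the answer is 59351/1193.

59351/1193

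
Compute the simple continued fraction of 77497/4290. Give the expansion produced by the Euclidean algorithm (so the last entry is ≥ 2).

77497 = 18·4290 + 277
4290 = 15·277 + 135
277 = 2·135 + 7
135 = 19·7 + 2
7 = 3·2 + 1
2 = 2·1 + 0  (stop)
So 77497/4290 = [18; 15, 2, 19, 3, 2].

[18; 15, 2, 19, 3, 2]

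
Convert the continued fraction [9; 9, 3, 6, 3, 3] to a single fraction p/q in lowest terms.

16885/1854

Fold from the inside: start with 3/1.
  3 + 1/3 = 10/3
  6 + 3/10 = 63/10
  3 + 10/63 = 199/63
  9 + 63/199 = 1854/199
  9 + 199/1854 = 16885/1854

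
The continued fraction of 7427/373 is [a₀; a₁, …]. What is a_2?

7427 = 19·373 + 340   →  a_0 = 19
373 = 1·340 + 33   →  a_1 = 1
340 = 10·33 + 10   →  a_2 = 10

10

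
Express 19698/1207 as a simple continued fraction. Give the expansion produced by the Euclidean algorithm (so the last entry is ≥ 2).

19698 = 16·1207 + 386
1207 = 3·386 + 49
386 = 7·49 + 43
49 = 1·43 + 6
43 = 7·6 + 1
6 = 6·1 + 0  (stop)
So 19698/1207 = [16; 3, 7, 1, 7, 6].

[16; 3, 7, 1, 7, 6]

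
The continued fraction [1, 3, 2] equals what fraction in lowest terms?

9/7

Using pₖ = aₖpₖ₋₁ + pₖ₋₂ and qₖ = aₖqₖ₋₁ + qₖ₋₂:
  k=0: a=1, p=1, q=1
  k=1: a=3, p=4, q=3
  k=2: a=2, p=9, q=7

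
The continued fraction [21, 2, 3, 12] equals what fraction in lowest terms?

1843/86

Using pₖ = aₖpₖ₋₁ + pₖ₋₂ and qₖ = aₖqₖ₋₁ + qₖ₋₂:
  k=0: a=21, p=21, q=1
  k=1: a=2, p=43, q=2
  k=2: a=3, p=150, q=7
  k=3: a=12, p=1843, q=86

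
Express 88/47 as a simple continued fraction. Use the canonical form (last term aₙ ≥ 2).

[1; 1, 6, 1, 5]

88 = 1·47 + 41
47 = 1·41 + 6
41 = 6·6 + 5
6 = 1·5 + 1
5 = 5·1 + 0  (stop)
So 88/47 = [1; 1, 6, 1, 5].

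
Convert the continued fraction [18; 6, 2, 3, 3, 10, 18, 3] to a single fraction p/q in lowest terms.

1530846/84319

Fold from the inside: start with 3/1.
  18 + 1/3 = 55/3
  10 + 3/55 = 553/55
  3 + 55/553 = 1714/553
  3 + 553/1714 = 5695/1714
  2 + 1714/5695 = 13104/5695
  6 + 5695/13104 = 84319/13104
  18 + 13104/84319 = 1530846/84319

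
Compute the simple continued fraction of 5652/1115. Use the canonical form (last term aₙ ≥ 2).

[5; 14, 2, 12, 3]

5652 = 5×1115 + 77
1115 = 14×77 + 37
77 = 2×37 + 3
37 = 12×3 + 1
3 = 3×1 + 0  (stop)
So 5652/1115 = [5; 14, 2, 12, 3].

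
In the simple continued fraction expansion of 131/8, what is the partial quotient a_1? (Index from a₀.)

2

131 = 16·8 + 3   →  a_0 = 16
8 = 2·3 + 2   →  a_1 = 2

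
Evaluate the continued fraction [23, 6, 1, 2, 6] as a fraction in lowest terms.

Using pₖ = aₖpₖ₋₁ + pₖ₋₂ and qₖ = aₖqₖ₋₁ + qₖ₋₂:
  k=0: a=23, p=23, q=1
  k=1: a=6, p=139, q=6
  k=2: a=1, p=162, q=7
  k=3: a=2, p=463, q=20
  k=4: a=6, p=2940, q=127

2940/127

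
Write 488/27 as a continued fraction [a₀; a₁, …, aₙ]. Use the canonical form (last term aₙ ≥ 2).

[18; 13, 2]

488 = 18·27 + 2
27 = 13·2 + 1
2 = 2·1 + 0  (stop)
So 488/27 = [18; 13, 2].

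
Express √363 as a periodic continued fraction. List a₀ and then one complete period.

[19; 19, 38]

a₀ = ⌊√363⌋ = 19.
With m₀=0, d₀=1 and mₖ₊₁ = dₖaₖ − mₖ, dₖ₊₁ = (n − mₖ₊₁²)/dₖ, aₖ₊₁ = ⌊(a₀+mₖ₊₁)/dₖ₊₁⌋:
  k=1: m=19, d=2, a=19
  k=2: m=19, d=1, a=38
d=1 and a=2a₀=38 at k=2, so the next step gives (m, d) = (19, 2) again — its k=1 value — and the period has length 2.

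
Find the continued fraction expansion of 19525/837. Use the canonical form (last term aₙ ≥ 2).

[23; 3, 18, 3, 1, 3]

19525 = 23·837 + 274
837 = 3·274 + 15
274 = 18·15 + 4
15 = 3·4 + 3
4 = 1·3 + 1
3 = 3·1 + 0  (stop)
So 19525/837 = [23; 3, 18, 3, 1, 3].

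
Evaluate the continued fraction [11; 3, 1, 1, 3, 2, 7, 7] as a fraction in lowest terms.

34124/3025

Using pₖ = aₖpₖ₋₁ + pₖ₋₂ and qₖ = aₖqₖ₋₁ + qₖ₋₂:
  k=0: a=11, p=11, q=1
  k=1: a=3, p=34, q=3
  k=2: a=1, p=45, q=4
  k=3: a=1, p=79, q=7
  k=4: a=3, p=282, q=25
  k=5: a=2, p=643, q=57
  k=6: a=7, p=4783, q=424
  k=7: a=7, p=34124, q=3025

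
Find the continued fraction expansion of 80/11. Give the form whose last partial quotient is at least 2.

80 = 7·11 + 3
11 = 3·3 + 2
3 = 1·2 + 1
2 = 2·1 + 0  (stop)
So 80/11 = [7; 3, 1, 2].

[7; 3, 1, 2]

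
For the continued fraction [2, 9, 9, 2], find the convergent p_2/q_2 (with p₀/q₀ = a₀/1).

Using pₖ = aₖpₖ₋₁ + pₖ₋₂, qₖ = aₖqₖ₋₁ + qₖ₋₂ (with p₋₁=1, p₋₂=0, q₋₁=0, q₋₂=1):
  k=0: a=2, p=2, q=1
  k=1: a=9, p=19, q=9
  k=2: a=9, p=173, q=82

173/82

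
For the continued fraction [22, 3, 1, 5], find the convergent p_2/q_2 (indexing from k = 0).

Using pₖ = aₖpₖ₋₁ + pₖ₋₂, qₖ = aₖqₖ₋₁ + qₖ₋₂ (with p₋₁=1, p₋₂=0, q₋₁=0, q₋₂=1):
  k=0: a=22, p=22, q=1
  k=1: a=3, p=67, q=3
  k=2: a=1, p=89, q=4

89/4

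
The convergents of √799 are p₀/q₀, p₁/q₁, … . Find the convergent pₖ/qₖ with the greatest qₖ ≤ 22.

√799 = [28; 3, 1, 3, 56, …] (period length 4).
Convergents:
  p_0/q_0 = 28/1
  p_1/q_1 = 85/3
  p_2/q_2 = 113/4
  p_3/q_3 = 424/15
  p_4/q_4 = 23857/844
q_3 = 15 ≤ 22 < 844 = q_4, so the answer is 424/15.

424/15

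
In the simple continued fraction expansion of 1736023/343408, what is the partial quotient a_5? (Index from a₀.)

2

1736023 = 5·343408 + 18983   →  a_0 = 5
343408 = 18·18983 + 1714   →  a_1 = 18
18983 = 11·1714 + 129   →  a_2 = 11
1714 = 13·129 + 37   →  a_3 = 13
129 = 3·37 + 18   →  a_4 = 3
37 = 2·18 + 1   →  a_5 = 2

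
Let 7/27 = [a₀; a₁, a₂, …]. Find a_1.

3

7 = 0·27 + 7   →  a_0 = 0
27 = 3·7 + 6   →  a_1 = 3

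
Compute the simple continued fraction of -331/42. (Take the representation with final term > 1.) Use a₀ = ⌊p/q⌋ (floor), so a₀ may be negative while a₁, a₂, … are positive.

-331 = -8×42 + 5
42 = 8×5 + 2
5 = 2×2 + 1
2 = 2×1 + 0  (stop)
So -331/42 = [-8; 8, 2, 2].

[-8; 8, 2, 2]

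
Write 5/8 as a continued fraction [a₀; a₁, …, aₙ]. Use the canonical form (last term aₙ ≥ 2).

[0; 1, 1, 1, 2]

5 = 0×8 + 5
8 = 1×5 + 3
5 = 1×3 + 2
3 = 1×2 + 1
2 = 2×1 + 0  (stop)
So 5/8 = [0; 1, 1, 1, 2].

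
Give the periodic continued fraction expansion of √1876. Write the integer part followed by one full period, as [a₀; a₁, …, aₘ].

[43; 3, 5, 12, 5, 3, 86]

a₀ = ⌊√1876⌋ = 43.
With m₀=0, d₀=1 and mₖ₊₁ = dₖaₖ − mₖ, dₖ₊₁ = (n − mₖ₊₁²)/dₖ, aₖ₊₁ = ⌊(a₀+mₖ₊₁)/dₖ₊₁⌋:
  k=1: m=43, d=27, a=3
  k=2: m=38, d=16, a=5
  k=3: m=42, d=7, a=12
  k=4: m=42, d=16, a=5
  k=5: m=38, d=27, a=3
  k=6: m=43, d=1, a=86
d=1 and a=2a₀=86 at k=6, so the next step gives (m, d) = (43, 27) again — its k=1 value — and the period has length 6.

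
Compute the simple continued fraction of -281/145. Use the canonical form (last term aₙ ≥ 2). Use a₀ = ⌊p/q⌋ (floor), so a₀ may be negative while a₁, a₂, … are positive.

[-2; 16, 9]

-281 = -2·145 + 9
145 = 16·9 + 1
9 = 9·1 + 0  (stop)
So -281/145 = [-2; 16, 9].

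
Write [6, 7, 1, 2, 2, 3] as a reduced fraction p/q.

Using pₖ = aₖpₖ₋₁ + pₖ₋₂ and qₖ = aₖqₖ₋₁ + qₖ₋₂:
  k=0: a=6, p=6, q=1
  k=1: a=7, p=43, q=7
  k=2: a=1, p=49, q=8
  k=3: a=2, p=141, q=23
  k=4: a=2, p=331, q=54
  k=5: a=3, p=1134, q=185

1134/185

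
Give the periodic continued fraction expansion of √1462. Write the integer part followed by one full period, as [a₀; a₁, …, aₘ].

[38; 4, 4, 4, 76]

a₀ = ⌊√1462⌋ = 38.
With m₀=0, d₀=1 and mₖ₊₁ = dₖaₖ − mₖ, dₖ₊₁ = (n − mₖ₊₁²)/dₖ, aₖ₊₁ = ⌊(a₀+mₖ₊₁)/dₖ₊₁⌋:
  k=1: m=38, d=18, a=4
  k=2: m=34, d=17, a=4
  k=3: m=34, d=18, a=4
  k=4: m=38, d=1, a=76
d=1 and a=2a₀=76 at k=4, so the next step gives (m, d) = (38, 18) again — its k=1 value — and the period has length 4.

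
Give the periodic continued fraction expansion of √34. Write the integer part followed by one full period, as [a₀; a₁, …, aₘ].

[5; 1, 4, 1, 10]

a₀ = ⌊√34⌋ = 5.
With m₀=0, d₀=1 and mₖ₊₁ = dₖaₖ − mₖ, dₖ₊₁ = (n − mₖ₊₁²)/dₖ, aₖ₊₁ = ⌊(a₀+mₖ₊₁)/dₖ₊₁⌋:
  k=1: m=5, d=9, a=1
  k=2: m=4, d=2, a=4
  k=3: m=4, d=9, a=1
  k=4: m=5, d=1, a=10
d=1 and a=2a₀=10 at k=4, so the next step gives (m, d) = (5, 9) again — its k=1 value — and the period has length 4.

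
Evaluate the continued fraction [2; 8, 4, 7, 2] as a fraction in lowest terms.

1084/511

Fold from the inside: start with 2/1.
  7 + 1/2 = 15/2
  4 + 2/15 = 62/15
  8 + 15/62 = 511/62
  2 + 62/511 = 1084/511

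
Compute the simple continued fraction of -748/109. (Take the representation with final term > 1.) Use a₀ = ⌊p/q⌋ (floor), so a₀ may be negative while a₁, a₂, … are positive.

-748 = -7·109 + 15
109 = 7·15 + 4
15 = 3·4 + 3
4 = 1·3 + 1
3 = 3·1 + 0  (stop)
So -748/109 = [-7; 7, 3, 1, 3].

[-7; 7, 3, 1, 3]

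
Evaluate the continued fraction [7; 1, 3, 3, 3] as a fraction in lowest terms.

334/43

Using pₖ = aₖpₖ₋₁ + pₖ₋₂ and qₖ = aₖqₖ₋₁ + qₖ₋₂:
  k=0: a=7, p=7, q=1
  k=1: a=1, p=8, q=1
  k=2: a=3, p=31, q=4
  k=3: a=3, p=101, q=13
  k=4: a=3, p=334, q=43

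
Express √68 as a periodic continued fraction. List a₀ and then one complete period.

a₀ = ⌊√68⌋ = 8.
With m₀=0, d₀=1 and mₖ₊₁ = dₖaₖ − mₖ, dₖ₊₁ = (n − mₖ₊₁²)/dₖ, aₖ₊₁ = ⌊(a₀+mₖ₊₁)/dₖ₊₁⌋:
  k=1: m=8, d=4, a=4
  k=2: m=8, d=1, a=16
d=1 and a=2a₀=16 at k=2, so the next step gives (m, d) = (8, 4) again — its k=1 value — and the period has length 2.

[8; 4, 16]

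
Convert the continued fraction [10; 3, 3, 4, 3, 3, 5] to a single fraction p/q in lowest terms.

25127/2439

Using pₖ = aₖpₖ₋₁ + pₖ₋₂ and qₖ = aₖqₖ₋₁ + qₖ₋₂:
  k=0: a=10, p=10, q=1
  k=1: a=3, p=31, q=3
  k=2: a=3, p=103, q=10
  k=3: a=4, p=443, q=43
  k=4: a=3, p=1432, q=139
  k=5: a=3, p=4739, q=460
  k=6: a=5, p=25127, q=2439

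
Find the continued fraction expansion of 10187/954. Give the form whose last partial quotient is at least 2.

[10; 1, 2, 9, 3, 3, 3]

10187 = 10×954 + 647
954 = 1×647 + 307
647 = 2×307 + 33
307 = 9×33 + 10
33 = 3×10 + 3
10 = 3×3 + 1
3 = 3×1 + 0  (stop)
So 10187/954 = [10; 1, 2, 9, 3, 3, 3].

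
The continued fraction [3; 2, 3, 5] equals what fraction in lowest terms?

127/37

Fold from the inside: start with 5/1.
  3 + 1/5 = 16/5
  2 + 5/16 = 37/16
  3 + 16/37 = 127/37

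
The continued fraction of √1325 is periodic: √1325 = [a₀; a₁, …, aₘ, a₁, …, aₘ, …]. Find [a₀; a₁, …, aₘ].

[36; 2, 2, 72]

a₀ = ⌊√1325⌋ = 36.
With m₀=0, d₀=1 and mₖ₊₁ = dₖaₖ − mₖ, dₖ₊₁ = (n − mₖ₊₁²)/dₖ, aₖ₊₁ = ⌊(a₀+mₖ₊₁)/dₖ₊₁⌋:
  k=1: m=36, d=29, a=2
  k=2: m=22, d=29, a=2
  k=3: m=36, d=1, a=72
d=1 and a=2a₀=72 at k=3, so the next step gives (m, d) = (36, 29) again — its k=1 value — and the period has length 3.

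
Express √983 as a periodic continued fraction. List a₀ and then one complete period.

a₀ = ⌊√983⌋ = 31.
With m₀=0, d₀=1 and mₖ₊₁ = dₖaₖ − mₖ, dₖ₊₁ = (n − mₖ₊₁²)/dₖ, aₖ₊₁ = ⌊(a₀+mₖ₊₁)/dₖ₊₁⌋:
  k=1: m=31, d=22, a=2
  k=2: m=13, d=37, a=1
  k=3: m=24, d=11, a=5
  k=4: m=31, d=2, a=31
  k=5: m=31, d=11, a=5
  k=6: m=24, d=37, a=1
  k=7: m=13, d=22, a=2
  k=8: m=31, d=1, a=62
d=1 and a=2a₀=62 at k=8, so the next step gives (m, d) = (31, 22) again — its k=1 value — and the period has length 8.

[31; 2, 1, 5, 31, 5, 1, 2, 62]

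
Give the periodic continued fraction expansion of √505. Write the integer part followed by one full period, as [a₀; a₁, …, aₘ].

a₀ = ⌊√505⌋ = 22.
With m₀=0, d₀=1 and mₖ₊₁ = dₖaₖ − mₖ, dₖ₊₁ = (n − mₖ₊₁²)/dₖ, aₖ₊₁ = ⌊(a₀+mₖ₊₁)/dₖ₊₁⌋:
  k=1: m=22, d=21, a=2
  k=2: m=20, d=5, a=8
  k=3: m=20, d=21, a=2
  k=4: m=22, d=1, a=44
d=1 and a=2a₀=44 at k=4, so the next step gives (m, d) = (22, 21) again — its k=1 value — and the period has length 4.

[22; 2, 8, 2, 44]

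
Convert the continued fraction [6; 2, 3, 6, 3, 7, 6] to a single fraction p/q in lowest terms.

40140/6241

Using pₖ = aₖpₖ₋₁ + pₖ₋₂ and qₖ = aₖqₖ₋₁ + qₖ₋₂:
  k=0: a=6, p=6, q=1
  k=1: a=2, p=13, q=2
  k=2: a=3, p=45, q=7
  k=3: a=6, p=283, q=44
  k=4: a=3, p=894, q=139
  k=5: a=7, p=6541, q=1017
  k=6: a=6, p=40140, q=6241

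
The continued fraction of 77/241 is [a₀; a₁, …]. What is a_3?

1

77 = 0·241 + 77   →  a_0 = 0
241 = 3·77 + 10   →  a_1 = 3
77 = 7·10 + 7   →  a_2 = 7
10 = 1·7 + 3   →  a_3 = 1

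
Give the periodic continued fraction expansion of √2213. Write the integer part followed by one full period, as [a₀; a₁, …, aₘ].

a₀ = ⌊√2213⌋ = 47.
With m₀=0, d₀=1 and mₖ₊₁ = dₖaₖ − mₖ, dₖ₊₁ = (n − mₖ₊₁²)/dₖ, aₖ₊₁ = ⌊(a₀+mₖ₊₁)/dₖ₊₁⌋:
  k=1: m=47, d=4, a=23
  k=2: m=45, d=47, a=1
  k=3: m=2, d=47, a=1
  k=4: m=45, d=4, a=23
  k=5: m=47, d=1, a=94
d=1 and a=2a₀=94 at k=5, so the next step gives (m, d) = (47, 4) again — its k=1 value — and the period has length 5.

[47; 23, 1, 1, 23, 94]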